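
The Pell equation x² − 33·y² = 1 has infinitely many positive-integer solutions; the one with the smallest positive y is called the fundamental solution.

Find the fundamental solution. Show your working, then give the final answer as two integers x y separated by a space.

√33 = [5; 1,2,1,10, …], period ℓ=4 (even) → k=3
a_0=5:  p_0=5·1+0=5,  q_0=5·0+1=1
a_1=1:  p_1=1·5+1=6,  q_1=1·1+0=1
a_2=2:  p_2=2·6+5=17,  q_2=2·1+1=3
a_3=1:  p_3=1·17+6=23,  q_3=1·3+1=4
→ (23, 4).  Check: 23²=529, 33·4²=528, difference 1.

23 4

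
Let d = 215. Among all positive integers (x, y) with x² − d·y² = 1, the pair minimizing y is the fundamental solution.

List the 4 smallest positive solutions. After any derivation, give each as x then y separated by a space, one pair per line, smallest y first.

√215 = [14; 1,1,1,28, …], period ℓ=4 (even) → k=3
i=0: a=14 ⇒ p=14, q=1
i=1: a=1 ⇒ p=15, q=1
i=2: a=1 ⇒ p=29, q=2
i=3: a=1 ⇒ p=44, q=3
→ (44, 3).  Check: 44²=1936, 215·3²=1935, difference 1.
n=2: (44,3)∘(44,3) = (44·44+215·3·3, 44·3+3·44) = (3871,264)
n=3: (3871,264)∘(44,3) = (44·3871+215·3·264, 44·264+3·3871) = (340604,23229)
n=4: (340604,23229)∘(44,3) = (44·340604+215·3·23229, 44·23229+3·340604) = (29969281,2043888)

44 3
3871 264
340604 23229
29969281 2043888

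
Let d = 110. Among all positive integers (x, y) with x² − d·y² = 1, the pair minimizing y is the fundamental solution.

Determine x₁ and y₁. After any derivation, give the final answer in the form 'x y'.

21 2

√110 = [10; 2,20, …], period ℓ=2 (even) → k=1
step 0: (10, 1)  from 10·(1,0) + (0,1)
step 1: (21, 2)  from 2·(10,1) + (1,0)
fundamental: x₁=21, y₁=2  (since 441 − 110·4 = 1)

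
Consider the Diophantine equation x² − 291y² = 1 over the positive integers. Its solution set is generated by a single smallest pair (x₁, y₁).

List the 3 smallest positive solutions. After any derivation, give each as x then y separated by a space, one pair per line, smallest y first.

√291 → a₀=17, period (17,34); ℓ=2 even so k=1
a_0=17:  p_0=17·1+0=17,  q_0=17·0+1=1
a_1=17:  p_1=17·17+1=290,  q_1=17·1+0=17
→ (290, 17).  Check: 290²=84100, 291·17²=84099, difference 1.
k=2:  x_2 = 290·290+291·17·17 = 168199,  y_2 = 290·17+17·290 = 9860
k=3:  x_3 = 290·168199+291·17·9860 = 97555130,  y_3 = 290·9860+17·168199 = 5718783

290 17
168199 9860
97555130 5718783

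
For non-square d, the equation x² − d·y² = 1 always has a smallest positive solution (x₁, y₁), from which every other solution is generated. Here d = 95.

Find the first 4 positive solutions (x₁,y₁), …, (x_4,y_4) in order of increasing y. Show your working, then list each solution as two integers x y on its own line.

39 4
3041 312
237159 24332
18495361 1897584

d=95: √d = [9; 1,2,1,18] (ℓ=4, even), read p_3/q_3
i=0: a=9 ⇒ p=9, q=1
i=1: a=1 ⇒ p=10, q=1
i=2: a=2 ⇒ p=29, q=3
i=3: a=1 ⇒ p=39, q=4
→ (39, 4).  Check: 39²=1521, 95·4²=1520, difference 1.
(39+4√95)^2 = 3041 + 312√95
(39+4√95)^3 = 237159 + 24332√95
(39+4√95)^4 = 18495361 + 1897584√95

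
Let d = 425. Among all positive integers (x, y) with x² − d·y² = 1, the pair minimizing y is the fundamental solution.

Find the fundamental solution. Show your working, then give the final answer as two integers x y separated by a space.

√425 → a₀=20, period (1,1,1,1,1,1,40); ℓ=7 odd so k=13
i=0: a=20 ⇒ p=20, q=1
i=1: a=1 ⇒ p=21, q=1
…
i=3: a=1 ⇒ p=62, q=3
…
i=12: a=1 ⇒ p=88420, q=4289
i=13: a=1 ⇒ p=143649, q=6968
→ (143649, 6968).  Check: 143649²=20635035201, 425·6968²=20635035200, difference 1.

143649 6968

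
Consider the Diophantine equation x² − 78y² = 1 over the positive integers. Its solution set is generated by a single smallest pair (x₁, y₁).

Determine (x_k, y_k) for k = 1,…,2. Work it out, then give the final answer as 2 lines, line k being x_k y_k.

√78 = [8; 1,4,1,16, …], period ℓ=4 (even) → k=3
k=0  a_k=8  p_k/q_k = 8/1
k=1  a_k=1  p_k/q_k = 9/1
k=2  a_k=4  p_k/q_k = 44/5
k=3  a_k=1  p_k/q_k = 53/6
→ (53, 6).  Check: 53²=2809, 78·6²=2808, difference 1.
(x_2, y_2) = (53·53 + 78·6·6, 53·6 + 6·53) = (5617, 636)

53 6
5617 636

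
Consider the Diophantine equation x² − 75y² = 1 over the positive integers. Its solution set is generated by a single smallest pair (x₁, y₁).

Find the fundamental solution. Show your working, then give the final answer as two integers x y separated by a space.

d=75: √d = [8; 1,1,1,16] (ℓ=4, even), read p_3/q_3
i=0: a=8 ⇒ p=8, q=1
i=1: a=1 ⇒ p=9, q=1
i=2: a=1 ⇒ p=17, q=2
i=3: a=1 ⇒ p=26, q=3
(x₁, y₁) = (26, 3);  26² − 75·3² = 1 ✓

26 3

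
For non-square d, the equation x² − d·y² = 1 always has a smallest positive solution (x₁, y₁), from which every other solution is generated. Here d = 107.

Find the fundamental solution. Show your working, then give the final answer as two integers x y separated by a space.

[10; 2,1,9,1,2,20] for √107; ℓ=6 ⇒ convergent index 5
k=0  a_k=10  p_k/q_k = 10/1
…
k=2  a_k=1  p_k/q_k = 31/3
k=3  a_k=9  p_k/q_k = 300/29
k=4  a_k=1  p_k/q_k = 331/32
k=5  a_k=2  p_k/q_k = 962/93
→ (962, 93).  Check: 962²=925444, 107·93²=925443, difference 1.

962 93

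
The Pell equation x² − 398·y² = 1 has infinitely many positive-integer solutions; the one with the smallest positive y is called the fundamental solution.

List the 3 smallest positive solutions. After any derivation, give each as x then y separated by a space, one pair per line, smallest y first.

399 20
318401 15960
254083599 12736060

√398 = [19; 1,18,1,38, …], period ℓ=4 (even) → k=3
i=0: a=19 ⇒ p=19, q=1
…
i=2: a=18 ⇒ p=379, q=19
i=3: a=1 ⇒ p=399, q=20
(x₁, y₁) = (399, 20);  399² − 398·20² = 1 ✓
n=2: (399,20)∘(399,20) = (399·399+398·20·20, 399·20+20·399) = (318401,15960)
n=3: (318401,15960)∘(399,20) = (399·318401+398·20·15960, 399·15960+20·318401) = (254083599,12736060)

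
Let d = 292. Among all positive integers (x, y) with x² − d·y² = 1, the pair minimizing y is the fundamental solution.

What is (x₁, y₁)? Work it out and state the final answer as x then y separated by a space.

2281249 133500

√292 = [17; 11,2,1,3,8,3,1,2,11,34, …], period ℓ=10 (even) → k=9
a_0=17:  p_0=17·1+0=17,  q_0=17·0+1=1
a_1=11:  p_1=11·17+1=188,  q_1=11·1+0=11
a_2=2:  p_2=2·188+17=393,  q_2=2·11+1=23
…
a_4=3:  p_4=3·581+393=2136,  q_4=3·34+23=125
a_5=8:  p_5=8·2136+581=17669,  q_5=8·125+34=1034
a_6=3:  p_6=3·17669+2136=55143,  q_6=3·1034+125=3227
a_7=1:  p_7=1·55143+17669=72812,  q_7=1·3227+1034=4261
a_8=2:  p_8=2·72812+55143=200767,  q_8=2·4261+3227=11749
a_9=11:  p_9=11·200767+72812=2281249,  q_9=11·11749+4261=133500
fundamental: x₁=2281249, y₁=133500  (since 5204097000001 − 292·17822250000 = 1)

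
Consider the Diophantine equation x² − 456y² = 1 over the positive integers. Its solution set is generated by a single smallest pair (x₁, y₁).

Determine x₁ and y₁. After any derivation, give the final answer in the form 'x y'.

1025 48

√456 = [21; 2,1,4,1,2,42, …], period ℓ=6 (even) → k=5
i=0: a=21 ⇒ p=21, q=1
i=1: a=2 ⇒ p=43, q=2
i=2: a=1 ⇒ p=64, q=3
i=3: a=4 ⇒ p=299, q=14
i=4: a=1 ⇒ p=363, q=17
i=5: a=2 ⇒ p=1025, q=48
→ (1025, 48).  Check: 1025²=1050625, 456·48²=1050624, difference 1.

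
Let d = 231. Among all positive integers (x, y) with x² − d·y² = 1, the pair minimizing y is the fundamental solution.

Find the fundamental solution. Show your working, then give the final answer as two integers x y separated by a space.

√231 = [15; 5,30, …], period ℓ=2 (even) → k=1
k=0  a_k=15  p_k/q_k = 15/1
k=1  a_k=5  p_k/q_k = 76/5
→ (76, 5).  Check: 76²=5776, 231·5²=5775, difference 1.

76 5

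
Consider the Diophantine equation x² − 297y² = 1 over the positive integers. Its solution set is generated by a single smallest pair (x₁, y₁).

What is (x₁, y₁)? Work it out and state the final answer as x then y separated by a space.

[17; 4,3,1,1,2,1,1,3,4,34] for √297; ℓ=10 ⇒ convergent index 9
a_0=17:  p_0=17·1+0=17,  q_0=17·0+1=1
…
a_3=1:  p_3=1·224+69=293,  q_3=1·13+4=17
a_4=1:  p_4=1·293+224=517,  q_4=1·17+13=30
a_5=2:  p_5=2·517+293=1327,  q_5=2·30+17=77
…
a_8=3:  p_8=3·3171+1844=11357,  q_8=3·184+107=659
a_9=4:  p_9=4·11357+3171=48599,  q_9=4·659+184=2820
(x₁, y₁) = (48599, 2820);  48599² − 297·2820² = 1 ✓

48599 2820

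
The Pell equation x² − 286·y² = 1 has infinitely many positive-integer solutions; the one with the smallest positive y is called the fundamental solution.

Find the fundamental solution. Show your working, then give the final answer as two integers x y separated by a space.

√286 = [16; 1,10,3,3,2,3,3,10,1,32, …], period ℓ=10 (even) → k=9
a_0=16:  p_0=16·1+0=16,  q_0=16·0+1=1
a_1=1:  p_1=1·16+1=17,  q_1=1·1+0=1
a_2=10:  p_2=10·17+16=186,  q_2=10·1+1=11
a_3=3:  p_3=3·186+17=575,  q_3=3·11+1=34
…
a_5=2:  p_5=2·1911+575=4397,  q_5=2·113+34=260
…
a_7=3:  p_7=3·15102+4397=49703,  q_7=3·893+260=2939
a_8=10:  p_8=10·49703+15102=512132,  q_8=10·2939+893=30283
a_9=1:  p_9=1·512132+49703=561835,  q_9=1·30283+2939=33222
(x₁, y₁) = (561835, 33222);  561835² − 286·33222² = 1 ✓

561835 33222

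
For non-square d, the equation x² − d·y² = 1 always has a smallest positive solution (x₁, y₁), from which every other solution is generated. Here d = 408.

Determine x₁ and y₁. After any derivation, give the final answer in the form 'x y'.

101 5

√408 → a₀=20, period (5,40); ℓ=2 even so k=1
a_0=20:  p_0=20·1+0=20,  q_0=20·0+1=1
a_1=5:  p_1=5·20+1=101,  q_1=5·1+0=5
fundamental: x₁=101, y₁=5  (since 10201 − 408·25 = 1)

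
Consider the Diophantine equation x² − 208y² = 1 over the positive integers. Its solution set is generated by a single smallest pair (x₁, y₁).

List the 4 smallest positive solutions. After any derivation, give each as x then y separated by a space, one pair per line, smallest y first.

649 45
842401 58410
1093435849 75816135
1419278889601 98409284820

√208 = [14; 2,2,1,2,2,28, …], period ℓ=6 (even) → k=5
k=0  a_k=14  p_k/q_k = 14/1
k=1  a_k=2  p_k/q_k = 29/2
…
k=3  a_k=1  p_k/q_k = 101/7
k=4  a_k=2  p_k/q_k = 274/19
k=5  a_k=2  p_k/q_k = 649/45
(x₁, y₁) = (649, 45);  649² − 208·45² = 1 ✓
n=2: (649,45)∘(649,45) = (649·649+208·45·45, 649·45+45·649) = (842401,58410)
n=3: (842401,58410)∘(649,45) = (649·842401+208·45·58410, 649·58410+45·842401) = (1093435849,75816135)
n=4: (1093435849,75816135)∘(649,45) = (649·1093435849+208·45·75816135, 649·75816135+45·1093435849) = (1419278889601,98409284820)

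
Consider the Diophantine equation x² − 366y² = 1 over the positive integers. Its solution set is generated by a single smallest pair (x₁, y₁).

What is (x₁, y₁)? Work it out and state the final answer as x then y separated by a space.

d=366: √d = [19; 7,1,1,1,2,12,2,1,1,1,7,38] (ℓ=12, even), read p_11/q_11
a_0=19:  p_0=19·1+0=19,  q_0=19·0+1=1
a_1=7:  p_1=7·19+1=134,  q_1=7·1+0=7
a_2=1:  p_2=1·134+19=153,  q_2=1·7+1=8
…
a_4=1:  p_4=1·287+153=440,  q_4=1·15+8=23
a_5=2:  p_5=2·440+287=1167,  q_5=2·23+15=61
a_6=12:  p_6=12·1167+440=14444,  q_6=12·61+23=755
…
a_8=1:  p_8=1·30055+14444=44499,  q_8=1·1571+755=2326
a_9=1:  p_9=1·44499+30055=74554,  q_9=1·2326+1571=3897
a_10=1:  p_10=1·74554+44499=119053,  q_10=1·3897+2326=6223
a_11=7:  p_11=7·119053+74554=907925,  q_11=7·6223+3897=47458
fundamental: x₁=907925, y₁=47458  (since 824327805625 − 366·2252261764 = 1)

907925 47458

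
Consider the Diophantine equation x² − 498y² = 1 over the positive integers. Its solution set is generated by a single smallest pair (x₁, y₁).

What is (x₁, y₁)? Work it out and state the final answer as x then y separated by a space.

√498 → a₀=22, period (3,6,22,6,3,44); ℓ=6 even so k=5
step 0: (22, 1)  from 22·(1,0) + (0,1)
step 1: (67, 3)  from 3·(22,1) + (1,0)
step 2: (424, 19)  from 6·(67,3) + (22,1)
step 3: (9395, 421)  from 22·(424,19) + (67,3)
step 4: (56794, 2545)  from 6·(9395,421) + (424,19)
step 5: (179777, 8056)  from 3·(56794,2545) + (9395,421)
(x₁, y₁) = (179777, 8056);  179777² − 498·8056² = 1 ✓

179777 8056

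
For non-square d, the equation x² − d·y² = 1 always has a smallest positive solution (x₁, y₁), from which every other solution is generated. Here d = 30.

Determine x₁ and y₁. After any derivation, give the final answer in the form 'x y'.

√30 → a₀=5, period (2,10); ℓ=2 even so k=1
i=0: a=5 ⇒ p=5, q=1
i=1: a=2 ⇒ p=11, q=2
→ (11, 2).  Check: 11²=121, 30·2²=120, difference 1.

11 2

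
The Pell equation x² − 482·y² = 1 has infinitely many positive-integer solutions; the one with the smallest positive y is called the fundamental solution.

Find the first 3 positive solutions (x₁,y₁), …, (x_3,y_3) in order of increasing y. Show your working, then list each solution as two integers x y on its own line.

d=482: √d = [21; 1,20,1,42] (ℓ=4, even), read p_3/q_3
step 0: (21, 1)  from 21·(1,0) + (0,1)
…
step 2: (461, 21)  from 20·(22,1) + (21,1)
step 3: (483, 22)  from 1·(461,21) + (22,1)
→ (483, 22).  Check: 483²=233289, 482·22²=233288, difference 1.
(x_2, y_2) = (483·483 + 482·22·22, 483·22 + 22·483) = (466577, 21252)
(x_3, y_3) = (483·466577 + 482·22·21252, 483·21252 + 22·466577) = (450712899, 20529410)

483 22
466577 21252
450712899 20529410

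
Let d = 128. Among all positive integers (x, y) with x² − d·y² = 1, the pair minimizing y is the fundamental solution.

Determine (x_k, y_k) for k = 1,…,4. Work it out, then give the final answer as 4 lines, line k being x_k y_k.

577 51
665857 58854
768398401 67917465
886731088897 78376695756

√128 → a₀=11, period (3,5,3,22); ℓ=4 even so k=3
i=0: a=11 ⇒ p=11, q=1
i=1: a=3 ⇒ p=34, q=3
i=2: a=5 ⇒ p=181, q=16
i=3: a=3 ⇒ p=577, q=51
→ (577, 51).  Check: 577²=332929, 128·51²=332928, difference 1.
(577+51√128)^2 = 665857 + 58854√128
(577+51√128)^3 = 768398401 + 67917465√128
(577+51√128)^4 = 886731088897 + 78376695756√128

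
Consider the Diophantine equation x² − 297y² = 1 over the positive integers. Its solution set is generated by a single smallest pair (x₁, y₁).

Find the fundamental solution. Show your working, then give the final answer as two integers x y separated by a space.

d=297: √d = [17; 4,3,1,1,2,1,1,3,4,34] (ℓ=10, even), read p_9/q_9
k=0  a_k=17  p_k/q_k = 17/1
…
k=5  a_k=2  p_k/q_k = 1327/77
…
k=8  a_k=3  p_k/q_k = 11357/659
k=9  a_k=4  p_k/q_k = 48599/2820
→ (48599, 2820).  Check: 48599²=2361862801, 297·2820²=2361862800, difference 1.

48599 2820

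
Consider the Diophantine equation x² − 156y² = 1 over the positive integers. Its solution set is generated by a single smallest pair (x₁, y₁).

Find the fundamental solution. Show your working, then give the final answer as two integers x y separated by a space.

25 2

[12; 2,24] for √156; ℓ=2 ⇒ convergent index 1
i=0: a=12 ⇒ p=12, q=1
i=1: a=2 ⇒ p=25, q=2
(x₁, y₁) = (25, 2);  25² − 156·2² = 1 ✓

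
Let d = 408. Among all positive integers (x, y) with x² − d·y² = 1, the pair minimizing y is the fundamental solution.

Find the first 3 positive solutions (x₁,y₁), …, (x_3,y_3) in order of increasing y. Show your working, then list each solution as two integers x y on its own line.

√408 → a₀=20, period (5,40); ℓ=2 even so k=1
step 0: (20, 1)  from 20·(1,0) + (0,1)
step 1: (101, 5)  from 5·(20,1) + (1,0)
→ (101, 5).  Check: 101²=10201, 408·5²=10200, difference 1.
(101+5√408)^2 = 20401 + 1010√408
(101+5√408)^3 = 4120901 + 204015√408

101 5
20401 1010
4120901 204015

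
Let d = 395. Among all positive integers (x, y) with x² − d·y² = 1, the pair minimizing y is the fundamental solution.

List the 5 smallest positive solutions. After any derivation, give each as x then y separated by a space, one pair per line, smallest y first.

√395 = [19; 1,6,1,38, …], period ℓ=4 (even) → k=3
step 0: (19, 1)  from 19·(1,0) + (0,1)
…
step 2: (139, 7)  from 6·(20,1) + (19,1)
step 3: (159, 8)  from 1·(139,7) + (20,1)
→ (159, 8).  Check: 159²=25281, 395·8²=25280, difference 1.
(159+8√395)^2 = 50561 + 2544√395
(159+8√395)^3 = 16078239 + 808984√395
(159+8√395)^4 = 5112829441 + 257254368√395
(159+8√395)^5 = 1625863683999 + 81806080040√395

159 8
50561 2544
16078239 808984
5112829441 257254368
1625863683999 81806080040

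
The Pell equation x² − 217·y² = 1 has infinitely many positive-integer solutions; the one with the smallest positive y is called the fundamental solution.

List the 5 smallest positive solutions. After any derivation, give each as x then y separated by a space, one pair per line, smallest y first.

√217 = [14; 1,2,1,2,1,…,2,1,28, …], period ℓ=16 (even) → k=15
a_0=14:  p_0=14·1+0=14,  q_0=14·0+1=1
a_1=1:  p_1=1·14+1=15,  q_1=1·1+0=1
a_2=2:  p_2=2·15+14=44,  q_2=2·1+1=3
a_3=1:  p_3=1·44+15=59,  q_3=1·3+1=4
a_4=2:  p_4=2·59+44=162,  q_4=2·4+3=11
a_5=1:  p_5=1·162+59=221,  q_5=1·11+4=15
…
a_8=4:  p_8=4·3668+383=15055,  q_8=4·249+26=1022
…
a_11=1:  p_11=1·154218+139163=293381,  q_11=1·10469+9447=19916
…
a_14=2:  p_14=2·1034361+740980=2809702,  q_14=2·70217+50301=190735
a_15=1:  p_15=1·2809702+1034361=3844063,  q_15=1·190735+70217=260952
(x₁, y₁) = (3844063, 260952);  3844063² − 217·260952² = 1 ✓
(x_2, y_2) = (3844063·3844063 + 217·260952·260952, 3844063·260952 + 260952·3844063) = (29553640695937, 2006231855952)
(x_3, y_3) = (3844063·29553640695937 + 217·260952·2006231855952, 3844063·2006231855952 + 260952·29553640695937) = (227212113429087499999, 15424163293772565000)
(x_4, y_4) = (3844063·227212113429087499999 + 217·260952·15424163293772565000, 3844063·15424163293772565000 + 260952·227212113429087499999) = (1746835356769087211376615937, 118582910847096488831334048)
(x_5, y_5) = (3844063·1746835356769087211376615937 + 217·260952·118582910847096488831334048, 3844063·118582910847096488831334048 + 260952·1746835356769087211376615937) = (13429890324095468173938627689764063, 911680360039229116129595136549048)

3844063 260952
29553640695937 2006231855952
227212113429087499999 15424163293772565000
1746835356769087211376615937 118582910847096488831334048
13429890324095468173938627689764063 911680360039229116129595136549048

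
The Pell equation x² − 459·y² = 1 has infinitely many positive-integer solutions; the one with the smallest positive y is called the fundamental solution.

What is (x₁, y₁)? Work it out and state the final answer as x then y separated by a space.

√459 = [21; 2,2,1,4,21,4,1,2,2,42, …], period ℓ=10 (even) → k=9
step 0: (21, 1)  from 21·(1,0) + (0,1)
…
step 2: (107, 5)  from 2·(43,2) + (21,1)
…
step 5: (14997, 700)  from 21·(707,33) + (150,7)
…
step 7: (75692, 3533)  from 1·(60695,2833) + (14997,700)
step 8: (212079, 9899)  from 2·(75692,3533) + (60695,2833)
step 9: (499850, 23331)  from 2·(212079,9899) + (75692,3533)
(x₁, y₁) = (499850, 23331);  499850² − 459·23331² = 1 ✓

499850 23331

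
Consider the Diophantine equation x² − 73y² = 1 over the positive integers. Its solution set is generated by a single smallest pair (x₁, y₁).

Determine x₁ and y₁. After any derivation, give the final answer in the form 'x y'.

√73 → a₀=8, period (1,1,5,5,1,1,16); ℓ=7 odd so k=13
step 0: (8, 1)  from 8·(1,0) + (0,1)
step 1: (9, 1)  from 1·(8,1) + (1,0)
step 2: (17, 2)  from 1·(9,1) + (8,1)
step 3: (94, 11)  from 5·(17,2) + (9,1)
step 4: (487, 57)  from 5·(94,11) + (17,2)
step 5: (581, 68)  from 1·(487,57) + (94,11)
…
step 12: (1241008, 145249)  from 1·(1040241,121751) + (200767,23498)
step 13: (2281249, 267000)  from 1·(1241008,145249) + (1040241,121751)
→ (2281249, 267000).  Check: 2281249²=5204097000001, 73·267000²=5204097000000, difference 1.

2281249 267000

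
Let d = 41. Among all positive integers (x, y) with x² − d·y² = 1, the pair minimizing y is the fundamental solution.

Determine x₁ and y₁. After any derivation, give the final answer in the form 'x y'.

2049 320

√41 = [6; 2,2,12, …], period ℓ=3 (odd) → k=5
i=0: a=6 ⇒ p=6, q=1
i=1: a=2 ⇒ p=13, q=2
i=2: a=2 ⇒ p=32, q=5
…
i=4: a=2 ⇒ p=826, q=129
i=5: a=2 ⇒ p=2049, q=320
fundamental: x₁=2049, y₁=320  (since 4198401 − 41·102400 = 1)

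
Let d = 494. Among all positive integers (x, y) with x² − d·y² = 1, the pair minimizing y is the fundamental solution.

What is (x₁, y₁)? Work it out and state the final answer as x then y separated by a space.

73035 3286

√494 = [22; 4,2,2,1,2,1,2,2,4,44, …], period ℓ=10 (even) → k=9
a_0=22:  p_0=22·1+0=22,  q_0=22·0+1=1
a_1=4:  p_1=4·22+1=89,  q_1=4·1+0=4
…
a_6=1:  p_6=1·1867+689=2556,  q_6=1·84+31=115
…
a_8=2:  p_8=2·6979+2556=16514,  q_8=2·314+115=743
a_9=4:  p_9=4·16514+6979=73035,  q_9=4·743+314=3286
→ (73035, 3286).  Check: 73035²=5334111225, 494·3286²=5334111224, difference 1.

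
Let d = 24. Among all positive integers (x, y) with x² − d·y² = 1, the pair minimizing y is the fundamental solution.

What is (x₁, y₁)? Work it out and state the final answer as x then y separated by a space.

5 1

√24 → a₀=4, period (1,8); ℓ=2 even so k=1
k=0  a_k=4  p_k/q_k = 4/1
k=1  a_k=1  p_k/q_k = 5/1
(x₁, y₁) = (5, 1);  5² − 24·1² = 1 ✓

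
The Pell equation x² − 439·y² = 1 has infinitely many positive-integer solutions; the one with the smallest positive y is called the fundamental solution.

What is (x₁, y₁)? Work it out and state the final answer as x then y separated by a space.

[20; 1,19,1,40] for √439; ℓ=4 ⇒ convergent index 3
k=0  a_k=20  p_k/q_k = 20/1
k=1  a_k=1  p_k/q_k = 21/1
k=2  a_k=19  p_k/q_k = 419/20
k=3  a_k=1  p_k/q_k = 440/21
→ (440, 21).  Check: 440²=193600, 439·21²=193599, difference 1.

440 21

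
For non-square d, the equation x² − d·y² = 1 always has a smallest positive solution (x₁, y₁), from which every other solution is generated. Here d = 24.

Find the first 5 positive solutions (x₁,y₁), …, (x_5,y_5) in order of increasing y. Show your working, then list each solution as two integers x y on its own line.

5 1
49 10
485 99
4801 980
47525 9701

[4; 1,8] for √24; ℓ=2 ⇒ convergent index 1
k=0  a_k=4  p_k/q_k = 4/1
k=1  a_k=1  p_k/q_k = 5/1
(x₁, y₁) = (5, 1);  5² − 24·1² = 1 ✓
(5+1√24)^2 = 49 + 10√24
(5+1√24)^3 = 485 + 99√24
(5+1√24)^4 = 4801 + 980√24
(5+1√24)^5 = 47525 + 9701√24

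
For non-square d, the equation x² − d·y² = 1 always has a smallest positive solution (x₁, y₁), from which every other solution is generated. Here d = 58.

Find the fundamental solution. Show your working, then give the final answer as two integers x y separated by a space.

19603 2574

√58 = [7; 1,1,1,1,1,1,14, …], period ℓ=7 (odd) → k=13
i=0: a=7 ⇒ p=7, q=1
…
i=5: a=1 ⇒ p=61, q=8
…
i=10: a=1 ⇒ p=4539, q=596
…
i=12: a=1 ⇒ p=12071, q=1585
i=13: a=1 ⇒ p=19603, q=2574
fundamental: x₁=19603, y₁=2574  (since 384277609 − 58·6625476 = 1)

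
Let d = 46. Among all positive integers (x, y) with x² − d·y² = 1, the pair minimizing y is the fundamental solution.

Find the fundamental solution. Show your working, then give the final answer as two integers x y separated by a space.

24335 3588

√46 = [6; 1,3,1,1,2,6,2,1,1,3,1,12, …], period ℓ=12 (even) → k=11
step 0: (6, 1)  from 6·(1,0) + (0,1)
…
step 2: (27, 4)  from 3·(7,1) + (6,1)
…
step 4: (61, 9)  from 1·(34,5) + (27,4)
step 5: (156, 23)  from 2·(61,9) + (34,5)
step 6: (997, 147)  from 6·(156,23) + (61,9)
step 7: (2150, 317)  from 2·(997,147) + (156,23)
step 8: (3147, 464)  from 1·(2150,317) + (997,147)
step 9: (5297, 781)  from 1·(3147,464) + (2150,317)
step 10: (19038, 2807)  from 3·(5297,781) + (3147,464)
step 11: (24335, 3588)  from 1·(19038,2807) + (5297,781)
fundamental: x₁=24335, y₁=3588  (since 592192225 − 46·12873744 = 1)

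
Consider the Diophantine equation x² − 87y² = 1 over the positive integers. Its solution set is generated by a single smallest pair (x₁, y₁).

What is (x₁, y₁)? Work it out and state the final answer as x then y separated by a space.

[9; 3,18] for √87; ℓ=2 ⇒ convergent index 1
a_0=9:  p_0=9·1+0=9,  q_0=9·0+1=1
a_1=3:  p_1=3·9+1=28,  q_1=3·1+0=3
fundamental: x₁=28, y₁=3  (since 784 − 87·9 = 1)

28 3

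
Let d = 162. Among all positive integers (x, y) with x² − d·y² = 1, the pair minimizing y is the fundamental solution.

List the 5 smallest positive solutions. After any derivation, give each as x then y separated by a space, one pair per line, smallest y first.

19601 1540
768398401 60371080
30122754096401 2366667076620
1180872205318713601 92778082677286160
46292552162781456490001 3637086394748304967700

√162 → a₀=12, period (1,2,1,2,12,2,1,2,1,24); ℓ=10 even so k=9
a_0=12:  p_0=12·1+0=12,  q_0=12·0+1=1
…
a_2=2:  p_2=2·13+12=38,  q_2=2·1+1=3
a_3=1:  p_3=1·38+13=51,  q_3=1·3+1=4
a_4=2:  p_4=2·51+38=140,  q_4=2·4+3=11
…
a_6=2:  p_6=2·1731+140=3602,  q_6=2·136+11=283
a_7=1:  p_7=1·3602+1731=5333,  q_7=1·283+136=419
a_8=2:  p_8=2·5333+3602=14268,  q_8=2·419+283=1121
a_9=1:  p_9=1·14268+5333=19601,  q_9=1·1121+419=1540
fundamental: x₁=19601, y₁=1540  (since 384199201 − 162·2371600 = 1)
k=2:  x_2 = 19601·19601+162·1540·1540 = 768398401,  y_2 = 19601·1540+1540·19601 = 60371080
k=3:  x_3 = 19601·768398401+162·1540·60371080 = 30122754096401,  y_3 = 19601·60371080+1540·768398401 = 2366667076620
k=4:  x_4 = 19601·30122754096401+162·1540·2366667076620 = 1180872205318713601,  y_4 = 19601·2366667076620+1540·30122754096401 = 92778082677286160
k=5:  x_5 = 19601·1180872205318713601+162·1540·92778082677286160 = 46292552162781456490001,  y_5 = 19601·92778082677286160+1540·1180872205318713601 = 3637086394748304967700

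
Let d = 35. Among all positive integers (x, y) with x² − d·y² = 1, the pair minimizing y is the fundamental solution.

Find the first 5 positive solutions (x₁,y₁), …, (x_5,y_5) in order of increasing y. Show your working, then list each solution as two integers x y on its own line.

√35 = [5; 1,10, …], period ℓ=2 (even) → k=1
k=0  a_k=5  p_k/q_k = 5/1
k=1  a_k=1  p_k/q_k = 6/1
fundamental: x₁=6, y₁=1  (since 36 − 35·1 = 1)
k=2:  x_2 = 6·6+35·1·1 = 71,  y_2 = 6·1+1·6 = 12
k=3:  x_3 = 6·71+35·1·12 = 846,  y_3 = 6·12+1·71 = 143
k=4:  x_4 = 6·846+35·1·143 = 10081,  y_4 = 6·143+1·846 = 1704
k=5:  x_5 = 6·10081+35·1·1704 = 120126,  y_5 = 6·1704+1·10081 = 20305

6 1
71 12
846 143
10081 1704
120126 20305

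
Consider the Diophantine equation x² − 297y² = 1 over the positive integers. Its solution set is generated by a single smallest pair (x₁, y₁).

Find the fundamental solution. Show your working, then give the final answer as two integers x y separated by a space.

48599 2820

√297 = [17; 4,3,1,1,2,1,1,3,4,34, …], period ℓ=10 (even) → k=9
step 0: (17, 1)  from 17·(1,0) + (0,1)
step 1: (69, 4)  from 4·(17,1) + (1,0)
…
step 6: (1844, 107)  from 1·(1327,77) + (517,30)
…
step 8: (11357, 659)  from 3·(3171,184) + (1844,107)
step 9: (48599, 2820)  from 4·(11357,659) + (3171,184)
(x₁, y₁) = (48599, 2820);  48599² − 297·2820² = 1 ✓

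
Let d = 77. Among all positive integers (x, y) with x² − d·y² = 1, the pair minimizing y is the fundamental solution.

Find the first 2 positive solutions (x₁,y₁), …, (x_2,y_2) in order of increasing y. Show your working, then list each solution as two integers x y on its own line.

351 40
246401 28080

√77 → a₀=8, period (1,3,2,3,1,16); ℓ=6 even so k=5
a_0=8:  p_0=8·1+0=8,  q_0=8·0+1=1
a_1=1:  p_1=1·8+1=9,  q_1=1·1+0=1
a_2=3:  p_2=3·9+8=35,  q_2=3·1+1=4
a_3=2:  p_3=2·35+9=79,  q_3=2·4+1=9
a_4=3:  p_4=3·79+35=272,  q_4=3·9+4=31
a_5=1:  p_5=1·272+79=351,  q_5=1·31+9=40
(x₁, y₁) = (351, 40);  351² − 77·40² = 1 ✓
k=2:  x_2 = 351·351+77·40·40 = 246401,  y_2 = 351·40+40·351 = 28080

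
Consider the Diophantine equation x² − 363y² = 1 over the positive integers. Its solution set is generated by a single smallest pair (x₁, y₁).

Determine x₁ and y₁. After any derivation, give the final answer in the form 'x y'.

362 19

√363 → a₀=19, period (19,38); ℓ=2 even so k=1
step 0: (19, 1)  from 19·(1,0) + (0,1)
step 1: (362, 19)  from 19·(19,1) + (1,0)
fundamental: x₁=362, y₁=19  (since 131044 − 363·361 = 1)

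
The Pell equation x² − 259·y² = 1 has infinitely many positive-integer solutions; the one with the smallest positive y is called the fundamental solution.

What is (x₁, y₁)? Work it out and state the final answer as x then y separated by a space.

847225 52644

[16; 10,1,2,3,4,3,2,1,10,32] for √259; ℓ=10 ⇒ convergent index 9
step 0: (16, 1)  from 16·(1,0) + (0,1)
step 1: (161, 10)  from 10·(16,1) + (1,0)
…
step 6: (23931, 1487)  from 3·(7403,460) + (1722,107)
…
step 8: (79196, 4921)  from 1·(55265,3434) + (23931,1487)
step 9: (847225, 52644)  from 10·(79196,4921) + (55265,3434)
(x₁, y₁) = (847225, 52644);  847225² − 259·52644² = 1 ✓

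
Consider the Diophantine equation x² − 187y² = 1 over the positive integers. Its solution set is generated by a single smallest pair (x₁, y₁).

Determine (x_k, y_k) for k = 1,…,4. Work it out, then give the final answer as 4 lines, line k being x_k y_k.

1682 123
5658247 413772
19034341226 1391928885
64031518226017 4682448355368

√187 → a₀=13, period (1,2,13,2,1,26); ℓ=6 even so k=5
a_0=13:  p_0=13·1+0=13,  q_0=13·0+1=1
a_1=1:  p_1=1·13+1=14,  q_1=1·1+0=1
a_2=2:  p_2=2·14+13=41,  q_2=2·1+1=3
…
a_4=2:  p_4=2·547+41=1135,  q_4=2·40+3=83
a_5=1:  p_5=1·1135+547=1682,  q_5=1·83+40=123
(x₁, y₁) = (1682, 123);  1682² − 187·123² = 1 ✓
k=2:  x_2 = 1682·1682+187·123·123 = 5658247,  y_2 = 1682·123+123·1682 = 413772
k=3:  x_3 = 1682·5658247+187·123·413772 = 19034341226,  y_3 = 1682·413772+123·5658247 = 1391928885
k=4:  x_4 = 1682·19034341226+187·123·1391928885 = 64031518226017,  y_4 = 1682·1391928885+123·19034341226 = 4682448355368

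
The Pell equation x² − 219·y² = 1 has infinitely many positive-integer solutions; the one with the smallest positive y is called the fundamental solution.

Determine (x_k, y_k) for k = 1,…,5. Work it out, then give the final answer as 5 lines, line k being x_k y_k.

d=219: √d = [14; 1,3,1,28] (ℓ=4, even), read p_3/q_3
i=0: a=14 ⇒ p=14, q=1
i=1: a=1 ⇒ p=15, q=1
i=2: a=3 ⇒ p=59, q=4
i=3: a=1 ⇒ p=74, q=5
→ (74, 5).  Check: 74²=5476, 219·5²=5475, difference 1.
(x_2, y_2) = (74·74 + 219·5·5, 74·5 + 5·74) = (10951, 740)
(x_3, y_3) = (74·10951 + 219·5·740, 74·740 + 5·10951) = (1620674, 109515)
(x_4, y_4) = (74·1620674 + 219·5·109515, 74·109515 + 5·1620674) = (239848801, 16207480)
(x_5, y_5) = (74·239848801 + 219·5·16207480, 74·16207480 + 5·239848801) = (35496001874, 2398597525)

74 5
10951 740
1620674 109515
239848801 16207480
35496001874 2398597525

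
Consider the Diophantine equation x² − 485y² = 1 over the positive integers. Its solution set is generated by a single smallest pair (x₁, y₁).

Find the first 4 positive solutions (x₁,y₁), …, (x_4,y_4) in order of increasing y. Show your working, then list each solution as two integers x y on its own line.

969 44
1877921 85272
3639409929 165257092
7053174564481 320268159024

√485 = [22; 44, …], period ℓ=1 (odd) → k=1
step 0: (22, 1)  from 22·(1,0) + (0,1)
step 1: (969, 44)  from 44·(22,1) + (1,0)
fundamental: x₁=969, y₁=44  (since 938961 − 485·1936 = 1)
n=2: (969,44)∘(969,44) = (969·969+485·44·44, 969·44+44·969) = (1877921,85272)
n=3: (1877921,85272)∘(969,44) = (969·1877921+485·44·85272, 969·85272+44·1877921) = (3639409929,165257092)
n=4: (3639409929,165257092)∘(969,44) = (969·3639409929+485·44·165257092, 969·165257092+44·3639409929) = (7053174564481,320268159024)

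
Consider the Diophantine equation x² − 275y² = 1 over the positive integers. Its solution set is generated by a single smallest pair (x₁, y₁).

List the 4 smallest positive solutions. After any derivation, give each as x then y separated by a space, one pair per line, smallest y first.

√275 = [16; 1,1,2,1,1,32, …], period ℓ=6 (even) → k=5
step 0: (16, 1)  from 16·(1,0) + (0,1)
step 1: (17, 1)  from 1·(16,1) + (1,0)
…
step 4: (116, 7)  from 1·(83,5) + (33,2)
step 5: (199, 12)  from 1·(116,7) + (83,5)
(x₁, y₁) = (199, 12);  199² − 275·12² = 1 ✓
n=2: (199,12)∘(199,12) = (199·199+275·12·12, 199·12+12·199) = (79201,4776)
n=3: (79201,4776)∘(199,12) = (199·79201+275·12·4776, 199·4776+12·79201) = (31521799,1900836)
n=4: (31521799,1900836)∘(199,12) = (199·31521799+275·12·1900836, 199·1900836+12·31521799) = (12545596801,756527952)

199 12
79201 4776
31521799 1900836
12545596801 756527952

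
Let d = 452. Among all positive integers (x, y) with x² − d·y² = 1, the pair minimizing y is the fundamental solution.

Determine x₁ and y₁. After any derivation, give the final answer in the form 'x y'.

√452 → a₀=21, period (3,1,5,3,10,3,5,1,3,42); ℓ=10 even so k=9
a_0=21:  p_0=21·1+0=21,  q_0=21·0+1=1
a_1=3:  p_1=3·21+1=64,  q_1=3·1+0=3
a_2=1:  p_2=1·64+21=85,  q_2=1·3+1=4
a_3=5:  p_3=5·85+64=489,  q_3=5·4+3=23
…
a_5=10:  p_5=10·1552+489=16009,  q_5=10·73+23=753
a_6=3:  p_6=3·16009+1552=49579,  q_6=3·753+73=2332
…
a_8=1:  p_8=1·263904+49579=313483,  q_8=1·12413+2332=14745
a_9=3:  p_9=3·313483+263904=1204353,  q_9=3·14745+12413=56648
fundamental: x₁=1204353, y₁=56648  (since 1450466148609 − 452·3208995904 = 1)

1204353 56648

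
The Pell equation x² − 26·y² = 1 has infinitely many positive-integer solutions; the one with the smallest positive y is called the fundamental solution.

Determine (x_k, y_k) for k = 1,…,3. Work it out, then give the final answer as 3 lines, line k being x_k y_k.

51 10
5201 1020
530451 104030

√26 = [5; 10, …], period ℓ=1 (odd) → k=1
i=0: a=5 ⇒ p=5, q=1
i=1: a=10 ⇒ p=51, q=10
fundamental: x₁=51, y₁=10  (since 2601 − 26·100 = 1)
n=2: (51,10)∘(51,10) = (51·51+26·10·10, 51·10+10·51) = (5201,1020)
n=3: (5201,1020)∘(51,10) = (51·5201+26·10·1020, 51·1020+10·5201) = (530451,104030)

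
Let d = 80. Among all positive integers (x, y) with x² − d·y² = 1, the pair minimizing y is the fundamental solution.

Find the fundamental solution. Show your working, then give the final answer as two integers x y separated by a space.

9 1

√80 → a₀=8, period (1,16); ℓ=2 even so k=1
a_0=8:  p_0=8·1+0=8,  q_0=8·0+1=1
a_1=1:  p_1=1·8+1=9,  q_1=1·1+0=1
fundamental: x₁=9, y₁=1  (since 81 − 80·1 = 1)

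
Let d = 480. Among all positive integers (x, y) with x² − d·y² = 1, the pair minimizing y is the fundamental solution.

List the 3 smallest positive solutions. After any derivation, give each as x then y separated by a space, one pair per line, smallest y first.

241 11
116161 5302
55989361 2555553

√480 = [21; 1,9,1,42, …], period ℓ=4 (even) → k=3
a_0=21:  p_0=21·1+0=21,  q_0=21·0+1=1
…
a_2=9:  p_2=9·22+21=219,  q_2=9·1+1=10
a_3=1:  p_3=1·219+22=241,  q_3=1·10+1=11
fundamental: x₁=241, y₁=11  (since 58081 − 480·121 = 1)
(x_2, y_2) = (241·241 + 480·11·11, 241·11 + 11·241) = (116161, 5302)
(x_3, y_3) = (241·116161 + 480·11·5302, 241·5302 + 11·116161) = (55989361, 2555553)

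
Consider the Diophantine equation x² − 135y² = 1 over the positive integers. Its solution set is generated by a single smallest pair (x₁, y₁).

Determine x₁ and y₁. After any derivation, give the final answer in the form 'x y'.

244 21

[11; 1,1,1,1,1,1,1,22] for √135; ℓ=8 ⇒ convergent index 7
i=0: a=11 ⇒ p=11, q=1
i=1: a=1 ⇒ p=12, q=1
…
i=4: a=1 ⇒ p=58, q=5
i=5: a=1 ⇒ p=93, q=8
i=6: a=1 ⇒ p=151, q=13
i=7: a=1 ⇒ p=244, q=21
→ (244, 21).  Check: 244²=59536, 135·21²=59535, difference 1.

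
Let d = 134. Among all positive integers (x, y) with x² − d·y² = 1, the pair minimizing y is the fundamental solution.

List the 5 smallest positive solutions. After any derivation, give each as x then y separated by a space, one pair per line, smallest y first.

[11; 1,1,2,1,3,…,1,1,22] for √134; ℓ=14 ⇒ convergent index 13
i=0: a=11 ⇒ p=11, q=1
i=1: a=1 ⇒ p=12, q=1
…
i=3: a=2 ⇒ p=58, q=5
i=4: a=1 ⇒ p=81, q=7
i=5: a=3 ⇒ p=301, q=26
i=6: a=1 ⇒ p=382, q=33
…
i=8: a=1 ⇒ p=4503, q=389
…
i=11: a=2 ⇒ p=61896, q=5347
i=12: a=1 ⇒ p=84029, q=7259
i=13: a=1 ⇒ p=145925, q=12606
(x₁, y₁) = (145925, 12606);  145925² − 134·12606² = 1 ✓
k=2:  x_2 = 145925·145925+134·12606·12606 = 42588211249,  y_2 = 145925·12606+12606·145925 = 3679061100
k=3:  x_3 = 145925·42588211249+134·12606·3679061100 = 12429369452874725,  y_3 = 145925·3679061100+12606·42588211249 = 1073733982022394
k=4:  x_4 = 145925·12429369452874725+134·12606·1073733982022394 = 3627511474778900280001,  y_4 = 145925·1073733982022394+12606·12429369452874725 = 313369262649556627800
k=5:  x_5 = 145925·3627511474778900280001+134·12606·313369262649556627800 = 1058689223901792677265417125,  y_5 = 145925·313369262649556627800+12606·3627511474778900280001 = 91456819303199367841407606

145925 12606
42588211249 3679061100
12429369452874725 1073733982022394
3627511474778900280001 313369262649556627800
1058689223901792677265417125 91456819303199367841407606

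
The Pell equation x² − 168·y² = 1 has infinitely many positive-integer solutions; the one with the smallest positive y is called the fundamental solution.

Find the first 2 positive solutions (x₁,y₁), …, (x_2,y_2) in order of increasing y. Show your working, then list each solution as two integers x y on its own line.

[12; 1,24] for √168; ℓ=2 ⇒ convergent index 1
k=0  a_k=12  p_k/q_k = 12/1
k=1  a_k=1  p_k/q_k = 13/1
fundamental: x₁=13, y₁=1  (since 169 − 168·1 = 1)
n=2: (13,1)∘(13,1) = (13·13+168·1·1, 13·1+1·13) = (337,26)

13 1
337 26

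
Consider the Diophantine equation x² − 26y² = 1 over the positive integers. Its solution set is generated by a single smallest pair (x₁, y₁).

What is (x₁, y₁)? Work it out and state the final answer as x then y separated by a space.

d=26: √d = [5; 10] (ℓ=1, odd), read p_1/q_1
step 0: (5, 1)  from 5·(1,0) + (0,1)
step 1: (51, 10)  from 10·(5,1) + (1,0)
fundamental: x₁=51, y₁=10  (since 2601 − 26·100 = 1)

51 10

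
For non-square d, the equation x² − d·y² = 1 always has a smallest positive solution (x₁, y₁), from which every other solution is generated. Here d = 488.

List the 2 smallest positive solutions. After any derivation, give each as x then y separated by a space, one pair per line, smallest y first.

243 11
118097 5346

√488 = [22; 11,44, …], period ℓ=2 (even) → k=1
k=0  a_k=22  p_k/q_k = 22/1
k=1  a_k=11  p_k/q_k = 243/11
→ (243, 11).  Check: 243²=59049, 488·11²=59048, difference 1.
k=2:  x_2 = 243·243+488·11·11 = 118097,  y_2 = 243·11+11·243 = 5346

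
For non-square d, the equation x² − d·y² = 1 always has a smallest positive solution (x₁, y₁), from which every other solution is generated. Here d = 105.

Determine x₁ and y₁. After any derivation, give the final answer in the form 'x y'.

d=105: √d = [10; 4,20] (ℓ=2, even), read p_1/q_1
step 0: (10, 1)  from 10·(1,0) + (0,1)
step 1: (41, 4)  from 4·(10,1) + (1,0)
→ (41, 4).  Check: 41²=1681, 105·4²=1680, difference 1.

41 4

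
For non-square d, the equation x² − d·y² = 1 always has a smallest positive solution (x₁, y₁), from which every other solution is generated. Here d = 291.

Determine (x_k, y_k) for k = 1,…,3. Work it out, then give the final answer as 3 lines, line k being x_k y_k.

√291 → a₀=17, period (17,34); ℓ=2 even so k=1
step 0: (17, 1)  from 17·(1,0) + (0,1)
step 1: (290, 17)  from 17·(17,1) + (1,0)
(x₁, y₁) = (290, 17);  290² − 291·17² = 1 ✓
(x_2, y_2) = (290·290 + 291·17·17, 290·17 + 17·290) = (168199, 9860)
(x_3, y_3) = (290·168199 + 291·17·9860, 290·9860 + 17·168199) = (97555130, 5718783)

290 17
168199 9860
97555130 5718783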